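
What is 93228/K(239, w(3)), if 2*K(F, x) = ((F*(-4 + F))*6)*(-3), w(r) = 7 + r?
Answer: -31076/168495 ≈ -0.18443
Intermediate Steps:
K(F, x) = -9*F*(-4 + F) (K(F, x) = (((F*(-4 + F))*6)*(-3))/2 = ((6*F*(-4 + F))*(-3))/2 = (-18*F*(-4 + F))/2 = -9*F*(-4 + F))
93228/K(239, w(3)) = 93228/((9*239*(4 - 1*239))) = 93228/((9*239*(4 - 239))) = 93228/((9*239*(-235))) = 93228/(-505485) = 93228*(-1/505485) = -31076/168495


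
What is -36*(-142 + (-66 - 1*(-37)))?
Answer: 6156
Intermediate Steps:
-36*(-142 + (-66 - 1*(-37))) = -36*(-142 + (-66 + 37)) = -36*(-142 - 29) = -36*(-171) = 6156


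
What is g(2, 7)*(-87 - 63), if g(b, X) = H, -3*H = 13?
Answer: 650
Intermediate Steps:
H = -13/3 (H = -⅓*13 = -13/3 ≈ -4.3333)
g(b, X) = -13/3
g(2, 7)*(-87 - 63) = -13*(-87 - 63)/3 = -13/3*(-150) = 650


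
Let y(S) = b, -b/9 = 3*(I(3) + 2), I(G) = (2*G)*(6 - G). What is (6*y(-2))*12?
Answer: -38880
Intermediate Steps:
I(G) = 2*G*(6 - G)
b = -540 (b = -27*(2*3*(6 - 1*3) + 2) = -27*(2*3*(6 - 3) + 2) = -27*(2*3*3 + 2) = -27*(18 + 2) = -27*20 = -9*60 = -540)
y(S) = -540
(6*y(-2))*12 = (6*(-540))*12 = -3240*12 = -38880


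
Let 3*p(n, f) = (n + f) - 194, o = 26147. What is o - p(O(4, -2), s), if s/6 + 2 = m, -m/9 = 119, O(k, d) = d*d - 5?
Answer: 28358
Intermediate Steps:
O(k, d) = -5 + d**2 (O(k, d) = d**2 - 5 = -5 + d**2)
m = -1071 (m = -9*119 = -1071)
s = -6438 (s = -12 + 6*(-1071) = -12 - 6426 = -6438)
p(n, f) = -194/3 + f/3 + n/3 (p(n, f) = ((n + f) - 194)/3 = ((f + n) - 194)/3 = (-194 + f + n)/3 = -194/3 + f/3 + n/3)
o - p(O(4, -2), s) = 26147 - (-194/3 + (1/3)*(-6438) + (-5 + (-2)**2)/3) = 26147 - (-194/3 - 2146 + (-5 + 4)/3) = 26147 - (-194/3 - 2146 + (1/3)*(-1)) = 26147 - (-194/3 - 2146 - 1/3) = 26147 - 1*(-2211) = 26147 + 2211 = 28358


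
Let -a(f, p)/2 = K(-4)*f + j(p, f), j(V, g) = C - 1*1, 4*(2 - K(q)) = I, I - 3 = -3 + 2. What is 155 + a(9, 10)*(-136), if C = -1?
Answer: 3283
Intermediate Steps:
I = 2 (I = 3 + (-3 + 2) = 3 - 1 = 2)
K(q) = 3/2 (K(q) = 2 - ¼*2 = 2 - ½ = 3/2)
j(V, g) = -2 (j(V, g) = -1 - 1*1 = -1 - 1 = -2)
a(f, p) = 4 - 3*f (a(f, p) = -2*(3*f/2 - 2) = -2*(-2 + 3*f/2) = 4 - 3*f)
155 + a(9, 10)*(-136) = 155 + (4 - 3*9)*(-136) = 155 + (4 - 27)*(-136) = 155 - 23*(-136) = 155 + 3128 = 3283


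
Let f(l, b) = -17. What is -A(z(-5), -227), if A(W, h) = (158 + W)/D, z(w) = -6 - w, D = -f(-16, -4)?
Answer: -157/17 ≈ -9.2353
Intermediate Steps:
D = 17 (D = -1*(-17) = 17)
A(W, h) = 158/17 + W/17 (A(W, h) = (158 + W)/17 = (158 + W)*(1/17) = 158/17 + W/17)
-A(z(-5), -227) = -(158/17 + (-6 - 1*(-5))/17) = -(158/17 + (-6 + 5)/17) = -(158/17 + (1/17)*(-1)) = -(158/17 - 1/17) = -1*157/17 = -157/17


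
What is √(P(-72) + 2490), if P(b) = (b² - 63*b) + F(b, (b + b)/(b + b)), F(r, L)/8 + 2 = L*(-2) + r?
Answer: √11602 ≈ 107.71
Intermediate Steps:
F(r, L) = -16 - 16*L + 8*r (F(r, L) = -16 + 8*(L*(-2) + r) = -16 + 8*(-2*L + r) = -16 + 8*(r - 2*L) = -16 + (-16*L + 8*r) = -16 - 16*L + 8*r)
P(b) = -32 + b² - 55*b (P(b) = (b² - 63*b) + (-16 - 16*(b + b)/(b + b) + 8*b) = (b² - 63*b) + (-16 - 16*2*b/(2*b) + 8*b) = (b² - 63*b) + (-16 - 16*2*b*1/(2*b) + 8*b) = (b² - 63*b) + (-16 - 16*1 + 8*b) = (b² - 63*b) + (-16 - 16 + 8*b) = (b² - 63*b) + (-32 + 8*b) = -32 + b² - 55*b)
√(P(-72) + 2490) = √((-32 + (-72)² - 55*(-72)) + 2490) = √((-32 + 5184 + 3960) + 2490) = √(9112 + 2490) = √11602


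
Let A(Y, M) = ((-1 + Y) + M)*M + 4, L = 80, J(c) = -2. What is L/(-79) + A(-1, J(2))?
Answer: 868/79 ≈ 10.987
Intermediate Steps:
A(Y, M) = 4 + M*(-1 + M + Y) (A(Y, M) = (-1 + M + Y)*M + 4 = M*(-1 + M + Y) + 4 = 4 + M*(-1 + M + Y))
L/(-79) + A(-1, J(2)) = 80/(-79) + (4 + (-2)² - 1*(-2) - 2*(-1)) = -1/79*80 + (4 + 4 + 2 + 2) = -80/79 + 12 = 868/79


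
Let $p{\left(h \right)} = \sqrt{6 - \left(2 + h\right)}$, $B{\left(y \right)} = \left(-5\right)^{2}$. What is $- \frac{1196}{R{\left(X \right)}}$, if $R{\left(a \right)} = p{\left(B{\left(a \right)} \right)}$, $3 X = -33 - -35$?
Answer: $\frac{1196 i \sqrt{21}}{21} \approx 260.99 i$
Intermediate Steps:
$X = \frac{2}{3}$ ($X = \frac{-33 - -35}{3} = \frac{-33 + 35}{3} = \frac{1}{3} \cdot 2 = \frac{2}{3} \approx 0.66667$)
$B{\left(y \right)} = 25$
$p{\left(h \right)} = \sqrt{4 - h}$
$R{\left(a \right)} = i \sqrt{21}$ ($R{\left(a \right)} = \sqrt{4 - 25} = \sqrt{-21} = i \sqrt{21}$)
$- \frac{1196}{R{\left(X \right)}} = - \frac{1196}{i \sqrt{21}} = - 1196 \left(- \frac{i \sqrt{21}}{21}\right) = \frac{1196 i \sqrt{21}}{21}$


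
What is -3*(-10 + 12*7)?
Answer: -222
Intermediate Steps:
-3*(-10 + 12*7) = -3*(-10 + 84) = -3*74 = -222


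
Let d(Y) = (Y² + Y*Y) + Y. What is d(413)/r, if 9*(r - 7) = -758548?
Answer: -439137/108355 ≈ -4.0528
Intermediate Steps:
r = -758485/9 (r = 7 + (⅑)*(-758548) = 7 - 758548/9 = -758485/9 ≈ -84276.)
d(Y) = Y + 2*Y² (d(Y) = (Y² + Y²) + Y = 2*Y² + Y = Y + 2*Y²)
d(413)/r = (413*(1 + 2*413))/(-758485/9) = (413*(1 + 826))*(-9/758485) = (413*827)*(-9/758485) = 341551*(-9/758485) = -439137/108355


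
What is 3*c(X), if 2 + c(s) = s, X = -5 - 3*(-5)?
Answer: 24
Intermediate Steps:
X = 10 (X = -5 + 15 = 10)
c(s) = -2 + s
3*c(X) = 3*(-2 + 10) = 3*8 = 24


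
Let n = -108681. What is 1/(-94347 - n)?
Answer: 1/14334 ≈ 6.9764e-5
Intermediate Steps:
1/(-94347 - n) = 1/(-94347 - 1*(-108681)) = 1/(-94347 + 108681) = 1/14334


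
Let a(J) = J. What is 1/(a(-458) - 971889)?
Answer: -1/972347 ≈ -1.0284e-6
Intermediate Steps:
1/(a(-458) - 971889) = 1/(-458 - 971889) = 1/(-972347) = -1/972347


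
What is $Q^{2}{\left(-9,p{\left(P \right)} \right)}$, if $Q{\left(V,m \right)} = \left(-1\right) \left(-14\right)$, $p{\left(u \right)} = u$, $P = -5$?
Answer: $196$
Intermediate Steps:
$Q{\left(V,m \right)} = 14$
$Q^{2}{\left(-9,p{\left(P \right)} \right)} = 14^{2} = 196$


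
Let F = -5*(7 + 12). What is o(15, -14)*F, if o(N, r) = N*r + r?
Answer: 21280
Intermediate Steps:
F = -95 (F = -5*19 = -95)
o(N, r) = r + N*r
o(15, -14)*F = -14*(1 + 15)*(-95) = -14*16*(-95) = -224*(-95) = 21280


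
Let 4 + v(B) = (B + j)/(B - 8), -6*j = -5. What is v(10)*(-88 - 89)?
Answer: -1003/4 ≈ -250.75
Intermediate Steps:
j = ⅚ (j = -⅙*(-5) = ⅚ ≈ 0.83333)
v(B) = -4 + (⅚ + B)/(-8 + B) (v(B) = -4 + (B + ⅚)/(B - 8) = -4 + (⅚ + B)/(-8 + B))
v(10)*(-88 - 89) = ((197 - 18*10)/(6*(-8 + 10)))*(-88 - 89) = ((⅙)*(197 - 180)/2)*(-177) = ((⅙)*(½)*17)*(-177) = (17/12)*(-177) = -1003/4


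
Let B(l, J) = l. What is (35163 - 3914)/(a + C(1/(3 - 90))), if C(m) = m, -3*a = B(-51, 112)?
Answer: 2718663/1478 ≈ 1839.4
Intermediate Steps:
a = 17 (a = -1/3*(-51) = 17)
(35163 - 3914)/(a + C(1/(3 - 90))) = (35163 - 3914)/(17 + 1/(3 - 90)) = 31249/(17 + 1/(-87)) = 31249/(17 - 1/87) = 31249/(1478/87) = 31249*(87/1478) = 2718663/1478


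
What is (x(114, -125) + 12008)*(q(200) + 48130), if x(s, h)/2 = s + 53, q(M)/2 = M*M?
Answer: 1581380460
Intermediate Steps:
q(M) = 2*M² (q(M) = 2*(M*M) = 2*M²)
x(s, h) = 106 + 2*s (x(s, h) = 2*(s + 53) = 2*(53 + s) = 106 + 2*s)
(x(114, -125) + 12008)*(q(200) + 48130) = ((106 + 2*114) + 12008)*(2*200² + 48130) = ((106 + 228) + 12008)*(2*40000 + 48130) = (334 + 12008)*(80000 + 48130) = 12342*128130 = 1581380460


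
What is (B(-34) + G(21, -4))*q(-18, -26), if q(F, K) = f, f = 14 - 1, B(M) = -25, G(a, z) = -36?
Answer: -793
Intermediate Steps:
f = 13
q(F, K) = 13
(B(-34) + G(21, -4))*q(-18, -26) = (-25 - 36)*13 = -61*13 = -793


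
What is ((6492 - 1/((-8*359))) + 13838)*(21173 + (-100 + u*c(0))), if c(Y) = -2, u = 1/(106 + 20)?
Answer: 4306415262671/10052 ≈ 4.2841e+8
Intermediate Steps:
u = 1/126 ≈ 0.0079365
((6492 - 1/((-8*359))) + 13838)*(21173 + (-100 + u*c(0))) = ((6492 - 1/((-8*359))) + 13838)*(21173 + (-100 + (1/126)*(-2))) = ((6492 - 1/(-2872)) + 13838)*(21173 + (-100 - 1/63)) = ((6492 - 1*(-1/2872)) + 13838)*(21173 - 6301/63) = ((6492 + 1/2872) + 13838)*(1327598/63) = (18645025/2872 + 13838)*(1327598/63) = (58387761/2872)*(1327598/63) = 4306415262671/10052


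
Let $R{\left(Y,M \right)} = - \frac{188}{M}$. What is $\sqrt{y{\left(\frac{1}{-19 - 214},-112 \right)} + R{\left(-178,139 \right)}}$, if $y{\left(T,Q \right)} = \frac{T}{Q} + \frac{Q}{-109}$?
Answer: $\frac{i \sqrt{3174943759499393}}{98845124} \approx 0.57005 i$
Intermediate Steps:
$y{\left(T,Q \right)} = - \frac{Q}{109} + \frac{T}{Q}$ ($y{\left(T,Q \right)} = \frac{T}{Q} + Q \left(- \frac{1}{109}\right) = \frac{T}{Q} - \frac{Q}{109} = - \frac{Q}{109} + \frac{T}{Q}$)
$\sqrt{y{\left(\frac{1}{-19 - 214},-112 \right)} + R{\left(-178,139 \right)}} = \sqrt{\left(\left(- \frac{1}{109}\right) \left(-112\right) + \frac{1}{\left(-19 - 214\right) \left(-112\right)}\right) - \frac{188}{139}} = \sqrt{\left(\frac{112}{109} + \frac{1}{-233} \left(- \frac{1}{112}\right)\right) - \frac{188}{139}} = \sqrt{\left(\frac{112}{109} - - \frac{1}{26096}\right) - \frac{188}{139}} = \sqrt{\left(\frac{112}{109} + \frac{1}{26096}\right) - \frac{188}{139}} = \sqrt{\frac{2922861}{2844464} - \frac{188}{139}} = \sqrt{- \frac{128481553}{395380496}} = \frac{i \sqrt{3174943759499393}}{98845124}$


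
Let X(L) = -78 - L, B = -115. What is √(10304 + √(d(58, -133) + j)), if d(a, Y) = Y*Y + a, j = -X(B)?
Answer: √(10304 + √17710) ≈ 102.16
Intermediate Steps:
j = -37 (j = -(-78 - 1*(-115)) = -(-78 + 115) = -1*37 = -37)
d(a, Y) = a + Y² (d(a, Y) = Y² + a = a + Y²)
√(10304 + √(d(58, -133) + j)) = √(10304 + √((58 + (-133)²) - 37)) = √(10304 + √((58 + 17689) - 37)) = √(10304 + √(17747 - 37)) = √(10304 + √17710)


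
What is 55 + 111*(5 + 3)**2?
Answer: 7159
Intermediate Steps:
55 + 111*(5 + 3)**2 = 55 + 111*8**2 = 55 + 111*64 = 55 + 7104 = 7159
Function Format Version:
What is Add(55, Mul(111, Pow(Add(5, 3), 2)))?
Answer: 7159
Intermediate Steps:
Add(55, Mul(111, Pow(Add(5, 3), 2))) = Add(55, Mul(111, Pow(8, 2))) = Add(55, Mul(111, 64)) = Add(55, 7104) = 7159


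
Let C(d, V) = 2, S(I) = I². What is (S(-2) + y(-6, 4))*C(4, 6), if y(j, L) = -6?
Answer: -4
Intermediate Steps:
(S(-2) + y(-6, 4))*C(4, 6) = ((-2)² - 6)*2 = (4 - 6)*2 = -2*2 = -4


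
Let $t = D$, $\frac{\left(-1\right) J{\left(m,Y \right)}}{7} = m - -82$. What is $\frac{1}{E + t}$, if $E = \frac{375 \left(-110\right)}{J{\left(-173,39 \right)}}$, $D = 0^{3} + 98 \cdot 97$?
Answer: $\frac{637}{6014072} \approx 0.00010592$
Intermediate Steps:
$J{\left(m,Y \right)} = -574 - 7 m$ ($J{\left(m,Y \right)} = - 7 \left(m - -82\right) = - 7 \left(m + 82\right) = - 7 \left(82 + m\right) = -574 - 7 m$)
$D = 9506$ ($D = 0 + 9506 = 9506$)
$t = 9506$
$E = - \frac{41250}{637}$ ($E = \frac{375 \left(-110\right)}{-574 - -1211} = - \frac{41250}{-574 + 1211} = - \frac{41250}{637} \approx -64.757$)
$\frac{1}{E + t} = \frac{1}{- \frac{41250}{637} + 9506} = \frac{1}{\frac{6014072}{637}} = \frac{637}{6014072}$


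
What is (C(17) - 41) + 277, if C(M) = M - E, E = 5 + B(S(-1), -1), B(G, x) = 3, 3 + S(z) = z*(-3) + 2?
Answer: 245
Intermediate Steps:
S(z) = -1 - 3*z (S(z) = -3 + (z*(-3) + 2) = -3 + (-3*z + 2) = -3 + (2 - 3*z) = -1 - 3*z)
E = 8 (E = 5 + 3 = 8)
C(M) = -8 + M (C(M) = M - 1*8 = M - 8 = -8 + M)
(C(17) - 41) + 277 = ((-8 + 17) - 41) + 277 = (9 - 41) + 277 = -32 + 277 = 245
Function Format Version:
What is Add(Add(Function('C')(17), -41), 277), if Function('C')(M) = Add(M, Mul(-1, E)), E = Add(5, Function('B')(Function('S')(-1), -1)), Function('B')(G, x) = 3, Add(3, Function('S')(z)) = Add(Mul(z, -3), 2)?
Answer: 245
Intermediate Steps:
Function('S')(z) = Add(-1, Mul(-3, z)) (Function('S')(z) = Add(-3, Add(Mul(z, -3), 2)) = Add(-3, Add(Mul(-3, z), 2)) = Add(-3, Add(2, Mul(-3, z))) = Add(-1, Mul(-3, z)))
E = 8 (E = Add(5, 3) = 8)
Function('C')(M) = Add(-8, M) (Function('C')(M) = Add(M, Mul(-1, 8)) = Add(M, -8) = Add(-8, M))
Add(Add(Function('C')(17), -41), 277) = Add(Add(Add(-8, 17), -41), 277) = Add(Add(9, -41), 277) = Add(-32, 277) = 245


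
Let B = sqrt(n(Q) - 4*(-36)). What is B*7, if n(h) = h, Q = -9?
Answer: 21*sqrt(15) ≈ 81.333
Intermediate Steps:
B = 3*sqrt(15) (B = sqrt(-9 - 4*(-36)) = sqrt(-9 + 144) = sqrt(135) = 3*sqrt(15) ≈ 11.619)
B*7 = (3*sqrt(15))*7 = 21*sqrt(15)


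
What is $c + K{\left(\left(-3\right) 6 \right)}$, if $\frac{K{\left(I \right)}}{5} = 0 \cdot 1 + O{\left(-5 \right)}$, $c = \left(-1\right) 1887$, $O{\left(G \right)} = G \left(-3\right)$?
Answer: $-1812$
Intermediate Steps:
$O{\left(G \right)} = - 3 G$
$c = -1887$
$K{\left(I \right)} = 75$ ($K{\left(I \right)} = 5 \left(0 \cdot 1 - -15\right) = 5 \left(0 + 15\right) = 5 \cdot 15 = 75$)
$c + K{\left(\left(-3\right) 6 \right)} = -1887 + 75 = -1812$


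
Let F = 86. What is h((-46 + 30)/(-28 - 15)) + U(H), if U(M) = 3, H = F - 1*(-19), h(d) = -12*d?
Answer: -63/43 ≈ -1.4651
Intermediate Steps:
H = 105 (H = 86 - 1*(-19) = 86 + 19 = 105)
h((-46 + 30)/(-28 - 15)) + U(H) = -12*(-46 + 30)/(-28 - 15) + 3 = -(-192)/(-43) + 3 = -(-192)*(-1)/43 + 3 = -12*16/43 + 3 = -192/43 + 3 = -63/43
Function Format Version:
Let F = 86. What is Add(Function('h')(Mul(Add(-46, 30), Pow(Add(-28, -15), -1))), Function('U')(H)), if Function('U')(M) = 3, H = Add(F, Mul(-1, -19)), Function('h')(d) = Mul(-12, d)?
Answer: Rational(-63, 43) ≈ -1.4651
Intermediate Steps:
H = 105 (H = Add(86, Mul(-1, -19)) = Add(86, 19) = 105)
Add(Function('h')(Mul(Add(-46, 30), Pow(Add(-28, -15), -1))), Function('U')(H)) = Add(Mul(-12, Mul(Add(-46, 30), Pow(Add(-28, -15), -1))), 3) = Add(Mul(-12, Mul(-16, Pow(-43, -1))), 3) = Add(Mul(-12, Mul(-16, Rational(-1, 43))), 3) = Add(Mul(-12, Rational(16, 43)), 3) = Add(Rational(-192, 43), 3) = Rational(-63, 43)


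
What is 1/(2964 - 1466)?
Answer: 1/1498 ≈ 0.00066756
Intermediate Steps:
1/(2964 - 1466) = 1/1498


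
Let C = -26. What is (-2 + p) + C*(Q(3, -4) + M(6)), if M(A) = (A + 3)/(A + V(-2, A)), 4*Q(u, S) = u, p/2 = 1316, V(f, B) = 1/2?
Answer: 5149/2 ≈ 2574.5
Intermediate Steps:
V(f, B) = ½
p = 2632 (p = 2*1316 = 2632)
Q(u, S) = u/4
M(A) = (3 + A)/(½ + A) (M(A) = (A + 3)/(A + ½) = (3 + A)/(½ + A))
(-2 + p) + C*(Q(3, -4) + M(6)) = (-2 + 2632) - 26*((¼)*3 + 2*(3 + 6)/(1 + 2*6)) = 2630 - 26*(¾ + 2*9/(1 + 12)) = 2630 - 26*(¾ + 2*9/13) = 2630 - 26*(¾ + 2*(1/13)*9) = 2630 - 26*(¾ + 18/13) = 2630 - 26*111/52 = 2630 - 111/2 = 5149/2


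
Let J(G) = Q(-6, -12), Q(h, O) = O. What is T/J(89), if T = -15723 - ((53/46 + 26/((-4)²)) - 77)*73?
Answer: 1896071/2208 ≈ 858.73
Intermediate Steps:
J(G) = -12
T = -1896071/184 (T = -15723 - ((53*(1/46) + 26/16) - 77)*73 = -15723 - ((53/46 + 26*(1/16)) - 77)*73 = -15723 - ((53/46 + 13/8) - 77)*73 = -15723 - (511/184 - 77)*73 = -15723 - (-13657)*73/184 = -15723 - 1*(-996961/184) = -15723 + 996961/184 = -1896071/184 ≈ -10305.)
T/J(89) = -1896071/184/(-12) = -1896071/184*(-1/12) = 1896071/2208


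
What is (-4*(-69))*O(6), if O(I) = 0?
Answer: 0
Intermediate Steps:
(-4*(-69))*O(6) = -4*(-69)*0 = 276*0 = 0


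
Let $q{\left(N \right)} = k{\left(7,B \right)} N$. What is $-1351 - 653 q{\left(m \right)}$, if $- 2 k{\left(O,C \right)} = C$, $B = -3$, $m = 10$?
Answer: $-11146$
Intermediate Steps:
$k{\left(O,C \right)} = - \frac{C}{2}$
$q{\left(N \right)} = \frac{3 N}{2}$ ($q{\left(N \right)} = \left(- \frac{1}{2}\right) \left(-3\right) N = \frac{3 N}{2}$)
$-1351 - 653 q{\left(m \right)} = -1351 - 653 \cdot \frac{3}{2} \cdot 10 = -1351 - 9795 = -11146$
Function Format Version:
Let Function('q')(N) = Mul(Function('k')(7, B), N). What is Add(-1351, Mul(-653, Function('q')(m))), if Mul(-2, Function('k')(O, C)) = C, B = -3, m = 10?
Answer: -11146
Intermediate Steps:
Function('k')(O, C) = Mul(Rational(-1, 2), C)
Function('q')(N) = Mul(Rational(3, 2), N) (Function('q')(N) = Mul(Mul(Rational(-1, 2), -3), N) = Mul(Rational(3, 2), N))
Add(-1351, Mul(-653, Function('q')(m))) = Add(-1351, Mul(-653, Mul(Rational(3, 2), 10))) = Add(-1351, Mul(-653, 15)) = Add(-1351, -9795) = -11146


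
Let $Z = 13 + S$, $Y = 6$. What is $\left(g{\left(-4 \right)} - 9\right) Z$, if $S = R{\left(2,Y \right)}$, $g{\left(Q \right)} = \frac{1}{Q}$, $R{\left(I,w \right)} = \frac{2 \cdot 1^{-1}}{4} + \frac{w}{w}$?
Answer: $- \frac{1073}{8} \approx -134.13$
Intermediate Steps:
$R{\left(I,w \right)} = \frac{3}{2}$ ($R{\left(I,w \right)} = 2 \cdot 1 \cdot \frac{1}{4} + 1 = 2 \cdot \frac{1}{4} + 1 = \frac{1}{2} + 1 = \frac{3}{2}$)
$S = \frac{3}{2} \approx 1.5$
$Z = \frac{29}{2}$ ($Z = 13 + \frac{3}{2} = \frac{29}{2} \approx 14.5$)
$\left(g{\left(-4 \right)} - 9\right) Z = \left(\frac{1}{-4} - 9\right) \frac{29}{2} = \left(- \frac{1}{4} - 9\right) \frac{29}{2} = \left(- \frac{37}{4}\right) \frac{29}{2} = - \frac{1073}{8}$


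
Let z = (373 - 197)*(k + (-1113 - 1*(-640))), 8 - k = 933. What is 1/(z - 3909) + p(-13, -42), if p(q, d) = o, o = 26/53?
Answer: 6498829/13247721 ≈ 0.49056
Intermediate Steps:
k = -925 (k = 8 - 1*933 = 8 - 933 = -925)
o = 26/53 (o = 26*(1/53) = 26/53 ≈ 0.49057)
p(q, d) = 26/53
z = -246048 (z = (373 - 197)*(-925 + (-1113 - 1*(-640))) = 176*(-925 + (-1113 + 640)) = 176*(-925 - 473) = 176*(-1398) = -246048)
1/(z - 3909) + p(-13, -42) = 1/(-246048 - 3909) + 26/53 = 1/(-249957) + 26/53 = -1/249957 + 26/53 = 6498829/13247721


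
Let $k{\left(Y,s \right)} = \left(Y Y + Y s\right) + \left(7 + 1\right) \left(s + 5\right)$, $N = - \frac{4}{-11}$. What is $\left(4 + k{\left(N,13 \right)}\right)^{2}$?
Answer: $\frac{342102016}{14641} \approx 23366.0$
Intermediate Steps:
$N = \frac{4}{11}$ ($N = \left(-4\right) \left(- \frac{1}{11}\right) = \frac{4}{11} \approx 0.36364$)
$k{\left(Y,s \right)} = 40 + Y^{2} + 8 s + Y s$ ($k{\left(Y,s \right)} = \left(Y^{2} + Y s\right) + 8 \left(5 + s\right) = \left(Y^{2} + Y s\right) + \left(40 + 8 s\right) = 40 + Y^{2} + 8 s + Y s$)
$\left(4 + k{\left(N,13 \right)}\right)^{2} = \left(4 + \left(40 + \left(\frac{4}{11}\right)^{2} + 8 \cdot 13 + \frac{4}{11} \cdot 13\right)\right)^{2} = \left(4 + \left(40 + \frac{16}{121} + 104 + \frac{52}{11}\right)\right)^{2} = \left(4 + \frac{18012}{121}\right)^{2} = \left(\frac{18496}{121}\right)^{2} = \frac{342102016}{14641}$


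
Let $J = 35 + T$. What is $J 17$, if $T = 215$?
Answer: $4250$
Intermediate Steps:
$J = 250$ ($J = 35 + 215 = 250$)
$J 17 = 250 \cdot 17 = 4250$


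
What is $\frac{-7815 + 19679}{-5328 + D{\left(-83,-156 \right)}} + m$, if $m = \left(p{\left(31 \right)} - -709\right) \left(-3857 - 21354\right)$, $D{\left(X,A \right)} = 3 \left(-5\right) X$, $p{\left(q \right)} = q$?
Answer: $- \frac{76173031484}{4083} \approx -1.8656 \cdot 10^{7}$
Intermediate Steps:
$D{\left(X,A \right)} = - 15 X$
$m = -18656140$ ($m = \left(31 - -709\right) \left(-3857 - 21354\right) = \left(31 + \left(-5580 + 6289\right)\right) \left(-25211\right) = \left(31 + 709\right) \left(-25211\right) = 740 \left(-25211\right) = -18656140$)
$\frac{-7815 + 19679}{-5328 + D{\left(-83,-156 \right)}} + m = \frac{-7815 + 19679}{-5328 - -1245} - 18656140 = \frac{11864}{-5328 + 1245} - 18656140 = \frac{11864}{-4083} - 18656140 = 11864 \left(- \frac{1}{4083}\right) - 18656140 = - \frac{11864}{4083} - 18656140 = - \frac{76173031484}{4083}$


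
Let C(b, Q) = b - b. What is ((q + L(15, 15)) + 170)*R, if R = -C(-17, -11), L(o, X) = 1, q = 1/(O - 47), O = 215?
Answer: 0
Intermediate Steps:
q = 1/168 (q = 1/(215 - 47) = 1/168 ≈ 0.0059524)
C(b, Q) = 0
R = 0 (R = -1*0 = 0)
((q + L(15, 15)) + 170)*R = ((1/168 + 1) + 170)*0 = (169/168 + 170)*0 = (28729/168)*0 = 0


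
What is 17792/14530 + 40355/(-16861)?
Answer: -143183619/122495165 ≈ -1.1689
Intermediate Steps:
17792/14530 + 40355/(-16861) = 17792*(1/14530) + 40355*(-1/16861) = 8896/7265 - 40355/16861 = -143183619/122495165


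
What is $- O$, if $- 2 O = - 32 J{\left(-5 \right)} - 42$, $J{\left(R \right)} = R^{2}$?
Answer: $-421$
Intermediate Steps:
$O = 421$ ($O = - \frac{- 32 \left(-5\right)^{2} - 42}{2} = - \frac{\left(-32\right) 25 - 42}{2} = - \frac{-800 - 42}{2} = \left(- \frac{1}{2}\right) \left(-842\right) = 421$)
$- O = \left(-1\right) 421 = -421$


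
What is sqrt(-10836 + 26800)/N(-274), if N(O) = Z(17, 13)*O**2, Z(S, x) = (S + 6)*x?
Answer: sqrt(3991)/11223862 ≈ 5.6286e-6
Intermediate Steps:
Z(S, x) = x*(6 + S) (Z(S, x) = (6 + S)*x = x*(6 + S))
N(O) = 299*O**2 (N(O) = (13*(6 + 17))*O**2 = (13*23)*O**2 = 299*O**2)
sqrt(-10836 + 26800)/N(-274) = sqrt(-10836 + 26800)/((299*(-274)**2)) = sqrt(15964)/((299*75076)) = (2*sqrt(3991))/22447724 = (2*sqrt(3991))*(1/22447724) = sqrt(3991)/11223862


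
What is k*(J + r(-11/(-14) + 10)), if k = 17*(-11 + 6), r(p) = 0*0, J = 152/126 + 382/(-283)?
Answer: 217430/17829 ≈ 12.195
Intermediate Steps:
J = -2558/17829 (J = 152*(1/126) + 382*(-1/283) = 76/63 - 382/283 = -2558/17829 ≈ -0.14347)
r(p) = 0
k = -85 (k = 17*(-5) = -85)
k*(J + r(-11/(-14) + 10)) = -85*(-2558/17829 + 0) = -85*(-2558/17829) = 217430/17829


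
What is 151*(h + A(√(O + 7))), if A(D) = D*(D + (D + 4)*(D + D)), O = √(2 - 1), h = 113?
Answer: 27935 + 4832*√2 ≈ 34769.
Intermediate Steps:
O = 1 (O = √1 = 1)
A(D) = D*(D + 2*D*(4 + D)) (A(D) = D*(D + (4 + D)*(2*D)) = D*(D + 2*D*(4 + D)))
151*(h + A(√(O + 7))) = 151*(113 + (√(1 + 7))²*(9 + 2*√(1 + 7))) = 151*(113 + (√8)²*(9 + 2*√8)) = 151*(113 + (2*√2)²*(9 + 2*(2*√2))) = 151*(113 + 8*(9 + 4*√2)) = 151*(113 + (72 + 32*√2)) = 151*(185 + 32*√2) = 27935 + 4832*√2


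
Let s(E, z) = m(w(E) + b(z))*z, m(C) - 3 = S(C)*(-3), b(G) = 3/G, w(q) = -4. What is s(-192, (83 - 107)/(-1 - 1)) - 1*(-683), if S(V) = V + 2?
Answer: 782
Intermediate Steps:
S(V) = 2 + V
m(C) = -3 - 3*C (m(C) = 3 + (2 + C)*(-3) = 3 + (-6 - 3*C) = -3 - 3*C)
s(E, z) = z*(9 - 9/z) (s(E, z) = (-3 - 3*(-4 + 3/z))*z = (-3 + (12 - 9/z))*z = (9 - 9/z)*z = z*(9 - 9/z))
s(-192, (83 - 107)/(-1 - 1)) - 1*(-683) = (-9 + 9*((83 - 107)/(-1 - 1))) - 1*(-683) = (-9 + 9*(-24/(-2))) + 683 = (-9 + 9*(-24*(-½))) + 683 = (-9 + 9*12) + 683 = (-9 + 108) + 683 = 99 + 683 = 782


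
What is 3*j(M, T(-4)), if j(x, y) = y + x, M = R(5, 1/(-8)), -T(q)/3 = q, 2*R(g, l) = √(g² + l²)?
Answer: 36 + 3*√1601/16 ≈ 43.502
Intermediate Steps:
R(g, l) = √(g² + l²)/2
T(q) = -3*q
M = √1601/16 (M = √(5² + (1/(-8))²)/2 = √(25 + (-⅛)²)/2 = √(25 + 1/64)/2 = √(1601/64)/2 = (√1601/8)/2 = √1601/16 ≈ 2.5008)
j(x, y) = x + y
3*j(M, T(-4)) = 3*(√1601/16 - 3*(-4)) = 3*(√1601/16 + 12) = 3*(12 + √1601/16) = 36 + 3*√1601/16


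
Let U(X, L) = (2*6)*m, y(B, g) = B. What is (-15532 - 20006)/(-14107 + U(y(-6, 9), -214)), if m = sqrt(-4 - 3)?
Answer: 501334566/199008457 + 426456*I*sqrt(7)/199008457 ≈ 2.5192 + 0.0056696*I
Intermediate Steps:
m = I*sqrt(7) (m = sqrt(-7) = I*sqrt(7) ≈ 2.6458*I)
U(X, L) = 12*I*sqrt(7) (U(X, L) = (2*6)*(I*sqrt(7)) = 12*(I*sqrt(7)) = 12*I*sqrt(7))
(-15532 - 20006)/(-14107 + U(y(-6, 9), -214)) = (-15532 - 20006)/(-14107 + 12*I*sqrt(7)) = -35538/(-14107 + 12*I*sqrt(7))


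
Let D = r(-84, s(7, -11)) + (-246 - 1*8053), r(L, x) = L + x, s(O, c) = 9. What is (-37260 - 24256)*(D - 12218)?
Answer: 1266737472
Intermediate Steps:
D = -8374 (D = (-84 + 9) + (-246 - 1*8053) = -75 + (-246 - 8053) = -75 - 8299 = -8374)
(-37260 - 24256)*(D - 12218) = (-37260 - 24256)*(-8374 - 12218) = -61516*(-20592) = 1266737472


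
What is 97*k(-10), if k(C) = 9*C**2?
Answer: 87300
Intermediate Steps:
97*k(-10) = 97*(9*(-10)**2) = 97*(9*100) = 97*900 = 87300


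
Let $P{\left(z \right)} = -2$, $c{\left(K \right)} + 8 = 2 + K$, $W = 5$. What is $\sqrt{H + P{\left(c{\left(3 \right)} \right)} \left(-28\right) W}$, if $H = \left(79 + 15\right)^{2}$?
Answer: $2 \sqrt{2279} \approx 95.478$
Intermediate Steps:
$c{\left(K \right)} = -6 + K$ ($c{\left(K \right)} = -8 + \left(2 + K\right) = -6 + K$)
$H = 8836$ ($H = 94^{2} = 8836$)
$\sqrt{H + P{\left(c{\left(3 \right)} \right)} \left(-28\right) W} = \sqrt{8836 + \left(-2\right) \left(-28\right) 5} = \sqrt{8836 + 56 \cdot 5} = \sqrt{8836 + 280} = \sqrt{9116} = 2 \sqrt{2279}$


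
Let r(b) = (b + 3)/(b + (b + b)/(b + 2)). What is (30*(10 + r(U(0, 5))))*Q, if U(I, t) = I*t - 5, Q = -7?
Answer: -2352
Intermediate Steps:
U(I, t) = -5 + I*t
r(b) = (3 + b)/(b + 2*b/(2 + b)) (r(b) = (3 + b)/(b + (2*b)/(2 + b)) = (3 + b)/(b + 2*b/(2 + b)))
(30*(10 + r(U(0, 5))))*Q = (30*(10 + (6 + (-5 + 0*5)² + 5*(-5 + 0*5))/((-5 + 0*5)*(4 + (-5 + 0*5)))))*(-7) = (30*(10 + (6 + (-5 + 0)² + 5*(-5 + 0))/((-5 + 0)*(4 + (-5 + 0)))))*(-7) = (30*(10 + (6 + (-5)² + 5*(-5))/((-5)*(4 - 5))))*(-7) = (30*(10 - ⅕*(6 + 25 - 25)/(-1)))*(-7) = (30*(10 - ⅕*(-1)*6))*(-7) = (30*(10 + 6/5))*(-7) = (30*(56/5))*(-7) = 336*(-7) = -2352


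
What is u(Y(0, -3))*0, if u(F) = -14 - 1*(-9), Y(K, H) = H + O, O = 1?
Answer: 0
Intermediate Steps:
Y(K, H) = 1 + H (Y(K, H) = H + 1 = 1 + H)
u(F) = -5 (u(F) = -14 + 9 = -5)
u(Y(0, -3))*0 = -5*0 = 0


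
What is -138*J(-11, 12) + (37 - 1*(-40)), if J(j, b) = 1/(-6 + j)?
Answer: 1447/17 ≈ 85.118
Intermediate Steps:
-138*J(-11, 12) + (37 - 1*(-40)) = -138/(-6 - 11) + (37 - 1*(-40)) = -138/(-17) + (37 + 40) = -138*(-1/17) + 77 = 138/17 + 77 = 1447/17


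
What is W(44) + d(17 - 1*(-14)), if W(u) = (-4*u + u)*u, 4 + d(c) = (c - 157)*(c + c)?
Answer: -13624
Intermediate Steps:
d(c) = -4 + 2*c*(-157 + c) (d(c) = -4 + (c - 157)*(c + c) = -4 + (-157 + c)*(2*c) = -4 + 2*c*(-157 + c))
W(u) = -3*u² (W(u) = (-3*u)*u = -3*u²)
W(44) + d(17 - 1*(-14)) = -3*44² + (-4 - 314*(17 - 1*(-14)) + 2*(17 - 1*(-14))²) = -3*1936 + (-4 - 314*(17 + 14) + 2*(17 + 14)²) = -5808 + (-4 - 314*31 + 2*31²) = -5808 + (-4 - 9734 + 2*961) = -5808 + (-4 - 9734 + 1922) = -5808 - 7816 = -13624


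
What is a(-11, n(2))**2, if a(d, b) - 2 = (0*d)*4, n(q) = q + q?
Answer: 4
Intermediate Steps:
n(q) = 2*q
a(d, b) = 2 (a(d, b) = 2 + (0*d)*4 = 2 + 0*4 = 2 + 0 = 2)
a(-11, n(2))**2 = 2**2 = 4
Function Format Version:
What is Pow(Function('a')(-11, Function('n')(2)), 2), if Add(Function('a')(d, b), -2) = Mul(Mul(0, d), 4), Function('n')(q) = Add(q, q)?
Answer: 4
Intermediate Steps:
Function('n')(q) = Mul(2, q)
Function('a')(d, b) = 2 (Function('a')(d, b) = Add(2, Mul(Mul(0, d), 4)) = Add(2, Mul(0, 4)) = Add(2, 0) = 2)
Pow(Function('a')(-11, Function('n')(2)), 2) = Pow(2, 2) = 4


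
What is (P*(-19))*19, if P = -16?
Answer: 5776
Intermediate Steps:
(P*(-19))*19 = -16*(-19)*19 = 304*19 = 5776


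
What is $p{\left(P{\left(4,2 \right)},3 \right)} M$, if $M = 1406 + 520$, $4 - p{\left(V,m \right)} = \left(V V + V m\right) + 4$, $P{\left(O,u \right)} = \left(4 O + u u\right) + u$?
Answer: $-1059300$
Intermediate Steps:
$P{\left(O,u \right)} = u + u^{2} + 4 O$ ($P{\left(O,u \right)} = \left(4 O + u^{2}\right) + u = \left(u^{2} + 4 O\right) + u = u + u^{2} + 4 O$)
$p{\left(V,m \right)} = - V^{2} - V m$ ($p{\left(V,m \right)} = 4 - \left(\left(V V + V m\right) + 4\right) = 4 - \left(\left(V^{2} + V m\right) + 4\right) = 4 - \left(4 + V^{2} + V m\right) = - V^{2} - V m$)
$M = 1926$
$p{\left(P{\left(4,2 \right)},3 \right)} M = - \left(2 + 2^{2} + 4 \cdot 4\right) \left(\left(2 + 2^{2} + 4 \cdot 4\right) + 3\right) 1926 = - \left(2 + 4 + 16\right) \left(\left(2 + 4 + 16\right) + 3\right) 1926 = \left(-1\right) 22 \left(22 + 3\right) 1926 = \left(-1\right) 22 \cdot 25 \cdot 1926 = \left(-550\right) 1926 = -1059300$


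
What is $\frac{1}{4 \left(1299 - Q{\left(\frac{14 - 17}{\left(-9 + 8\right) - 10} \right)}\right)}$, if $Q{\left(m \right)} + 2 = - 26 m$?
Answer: $\frac{11}{57556} \approx 0.00019112$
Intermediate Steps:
$Q{\left(m \right)} = -2 - 26 m$
$\frac{1}{4 \left(1299 - Q{\left(\frac{14 - 17}{\left(-9 + 8\right) - 10} \right)}\right)} = \frac{1}{4 \left(1299 - \left(-2 - 26 \frac{14 - 17}{\left(-9 + 8\right) - 10}\right)\right)} = \frac{1}{4 \left(1299 - \left(-2 - 26 \left(- \frac{3}{-1 - 10}\right)\right)\right)} = \frac{1}{4 \left(1299 - \left(-2 - 26 \left(- \frac{3}{-11}\right)\right)\right)} = \frac{1}{4 \left(1299 - \left(-2 - 26 \left(\left(-3\right) \left(- \frac{1}{11}\right)\right)\right)\right)} = \frac{1}{4 \left(1299 - \left(-2 - \frac{78}{11}\right)\right)} = \frac{1}{4 \left(1299 - - \frac{100}{11}\right)} = \frac{1}{4 \left(1299 + \frac{100}{11}\right)} = \frac{1}{4 \cdot \frac{14389}{11}} = \frac{1}{\frac{57556}{11}} = \frac{11}{57556}$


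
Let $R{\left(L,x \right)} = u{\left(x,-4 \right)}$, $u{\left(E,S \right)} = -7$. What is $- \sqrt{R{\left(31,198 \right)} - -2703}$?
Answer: $- 2 \sqrt{674} \approx -51.923$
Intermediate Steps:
$R{\left(L,x \right)} = -7$
$- \sqrt{R{\left(31,198 \right)} - -2703} = - \sqrt{-7 - -2703} = - \sqrt{-7 + \left(-66 + 2769\right)} = - \sqrt{-7 + 2703} = - \sqrt{2696} = - 2 \sqrt{674}$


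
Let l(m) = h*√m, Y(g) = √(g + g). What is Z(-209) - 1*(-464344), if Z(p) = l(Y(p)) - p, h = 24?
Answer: 464553 + 24*(-418)^(¼) ≈ 4.6463e+5 + 76.734*I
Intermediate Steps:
Y(g) = √2*√g (Y(g) = √(2*g) = √2*√g)
l(m) = 24*√m
Z(p) = -p + 24*2^(¼)*p^(¼) (Z(p) = 24*√(√2*√p) - p = 24*(2^(¼)*p^(¼)) - p = 24*2^(¼)*p^(¼) - p = -p + 24*2^(¼)*p^(¼))
Z(-209) - 1*(-464344) = (-1*(-209) + 24*2^(¼)*(-209)^(¼)) - 1*(-464344) = (209 + 24*(-418)^(¼)) + 464344 = 464553 + 24*(-418)^(¼)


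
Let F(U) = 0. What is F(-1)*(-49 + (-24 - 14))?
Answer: 0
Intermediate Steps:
F(-1)*(-49 + (-24 - 14)) = 0*(-49 + (-24 - 14)) = 0*(-49 - 38) = 0*(-87) = 0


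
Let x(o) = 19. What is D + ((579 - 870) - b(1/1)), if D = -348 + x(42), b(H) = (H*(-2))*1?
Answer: -618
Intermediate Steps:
b(H) = -2*H (b(H) = -2*H*1 = -2*H)
D = -329 (D = -348 + 19 = -329)
D + ((579 - 870) - b(1/1)) = -329 + ((579 - 870) - (-2)/1) = -329 + (-291 - (-2)) = -329 + (-291 - 1*(-2)) = -329 + (-291 + 2) = -329 - 289 = -618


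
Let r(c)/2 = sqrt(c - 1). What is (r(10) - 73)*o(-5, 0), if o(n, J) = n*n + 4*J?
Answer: -1675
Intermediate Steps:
r(c) = 2*sqrt(-1 + c) (r(c) = 2*sqrt(c - 1) = 2*sqrt(-1 + c))
o(n, J) = n**2 + 4*J
(r(10) - 73)*o(-5, 0) = (2*sqrt(-1 + 10) - 73)*((-5)**2 + 4*0) = (2*sqrt(9) - 73)*(25 + 0) = (2*3 - 73)*25 = (6 - 73)*25 = -67*25 = -1675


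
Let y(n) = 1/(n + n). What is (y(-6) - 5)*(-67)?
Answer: 4087/12 ≈ 340.58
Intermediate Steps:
y(n) = 1/(2*n)
(y(-6) - 5)*(-67) = ((1/2)/(-6) - 5)*(-67) = ((1/2)*(-1/6) - 5)*(-67) = (-1/12 - 5)*(-67) = -61/12*(-67) = 4087/12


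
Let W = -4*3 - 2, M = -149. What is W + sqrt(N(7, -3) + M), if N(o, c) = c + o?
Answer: -14 + I*sqrt(145) ≈ -14.0 + 12.042*I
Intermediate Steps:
W = -14 (W = -12 - 2 = -14)
W + sqrt(N(7, -3) + M) = -14 + sqrt((-3 + 7) - 149) = -14 + sqrt(4 - 149) = -14 + sqrt(-145) = -14 + I*sqrt(145)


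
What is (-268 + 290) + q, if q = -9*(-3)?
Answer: 49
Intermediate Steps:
q = 27
(-268 + 290) + q = (-268 + 290) + 27 = 22 + 27 = 49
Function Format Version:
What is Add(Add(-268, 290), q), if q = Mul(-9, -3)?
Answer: 49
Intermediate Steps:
q = 27
Add(Add(-268, 290), q) = Add(Add(-268, 290), 27) = Add(22, 27) = 49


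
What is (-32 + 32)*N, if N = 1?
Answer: 0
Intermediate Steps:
(-32 + 32)*N = (-32 + 32)*1 = 0*1 = 0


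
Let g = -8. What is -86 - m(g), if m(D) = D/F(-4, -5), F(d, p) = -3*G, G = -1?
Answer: -250/3 ≈ -83.333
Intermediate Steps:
F(d, p) = 3 (F(d, p) = -3*(-1) = 3)
m(D) = D/3
-86 - m(g) = -86 - (-8)/3 = -86 - 1*(-8/3) = -86 + 8/3 = -250/3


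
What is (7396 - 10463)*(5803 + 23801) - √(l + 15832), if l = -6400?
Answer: -90795468 - 6*√262 ≈ -9.0796e+7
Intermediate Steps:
(7396 - 10463)*(5803 + 23801) - √(l + 15832) = (7396 - 10463)*(5803 + 23801) - √(-6400 + 15832) = -3067*29604 - √9432 = -90795468 - 6*√262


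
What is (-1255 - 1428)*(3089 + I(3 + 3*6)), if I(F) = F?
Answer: -8344130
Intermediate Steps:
(-1255 - 1428)*(3089 + I(3 + 3*6)) = (-1255 - 1428)*(3089 + (3 + 3*6)) = -2683*(3089 + (3 + 18)) = -2683*(3089 + 21) = -2683*3110 = -8344130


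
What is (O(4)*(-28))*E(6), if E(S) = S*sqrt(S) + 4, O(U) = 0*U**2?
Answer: 0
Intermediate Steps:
O(U) = 0
E(S) = 4 + S**(3/2) (E(S) = S**(3/2) + 4 = 4 + S**(3/2))
(O(4)*(-28))*E(6) = (0*(-28))*(4 + 6**(3/2)) = 0*(4 + 6*sqrt(6)) = 0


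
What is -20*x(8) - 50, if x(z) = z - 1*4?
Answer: -130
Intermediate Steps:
x(z) = -4 + z (x(z) = z - 4 = -4 + z)
-20*x(8) - 50 = -20*(-4 + 8) - 50 = -20*4 - 50 = -80 - 50 = -130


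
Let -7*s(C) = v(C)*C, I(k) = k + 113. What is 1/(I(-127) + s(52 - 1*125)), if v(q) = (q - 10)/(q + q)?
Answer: -14/113 ≈ -0.12389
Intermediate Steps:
v(q) = (-10 + q)/(2*q) (v(q) = (-10 + q)/((2*q)) = (-10 + q)*(1/(2*q)) = (-10 + q)/(2*q))
I(k) = 113 + k
s(C) = 5/7 - C/14 (s(C) = -(-10 + C)/(2*C)*C/7 = -(-5 + C/2)/7 = 5/7 - C/14)
1/(I(-127) + s(52 - 1*125)) = 1/((113 - 127) + (5/7 - (52 - 1*125)/14)) = 1/(-14 + (5/7 - (52 - 125)/14)) = 1/(-14 + (5/7 - 1/14*(-73))) = 1/(-14 + (5/7 + 73/14)) = 1/(-14 + 83/14) = 1/(-113/14) = -14/113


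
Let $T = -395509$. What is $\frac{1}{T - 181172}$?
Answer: $- \frac{1}{576681} \approx -1.7341 \cdot 10^{-6}$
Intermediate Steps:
$\frac{1}{T - 181172} = \frac{1}{-395509 - 181172} = \frac{1}{-576681} = - \frac{1}{576681}$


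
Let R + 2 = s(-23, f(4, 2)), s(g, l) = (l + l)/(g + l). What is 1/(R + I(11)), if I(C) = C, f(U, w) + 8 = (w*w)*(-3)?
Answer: 43/427 ≈ 0.10070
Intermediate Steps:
f(U, w) = -8 - 3*w² (f(U, w) = -8 + (w*w)*(-3) = -8 + w²*(-3) = -8 - 3*w²)
s(g, l) = 2*l/(g + l) (s(g, l) = (2*l)/(g + l) = 2*l/(g + l))
R = -46/43 (R = -2 + 2*(-8 - 3*2²)/(-23 + (-8 - 3*2²)) = -2 + 2*(-8 - 3*4)/(-23 + (-8 - 3*4)) = -2 + 2*(-8 - 12)/(-23 + (-8 - 12)) = -2 + 2*(-20)/(-23 - 20) = -2 + 2*(-20)/(-43) = -2 + 2*(-20)*(-1/43) = -2 + 40/43 = -46/43 ≈ -1.0698)
1/(R + I(11)) = 1/(-46/43 + 11) = 1/(427/43) = 43/427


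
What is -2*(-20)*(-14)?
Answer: -560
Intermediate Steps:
-2*(-20)*(-14) = 40*(-14) = -560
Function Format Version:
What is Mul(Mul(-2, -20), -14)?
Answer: -560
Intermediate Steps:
Mul(Mul(-2, -20), -14) = Mul(40, -14) = -560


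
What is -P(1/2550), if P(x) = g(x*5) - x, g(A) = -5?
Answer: 12751/2550 ≈ 5.0004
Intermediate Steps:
P(x) = -5 - x
-P(1/2550) = -(-5 - 1/2550) = -1*(-12751/2550) = 12751/2550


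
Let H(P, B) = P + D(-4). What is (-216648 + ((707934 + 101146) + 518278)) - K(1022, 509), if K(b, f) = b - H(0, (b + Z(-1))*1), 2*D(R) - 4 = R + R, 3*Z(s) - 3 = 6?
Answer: 1109686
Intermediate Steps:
Z(s) = 3 (Z(s) = 1 + (⅓)*6 = 1 + 2 = 3)
D(R) = 2 + R (D(R) = 2 + (R + R)/2 = 2 + (2*R)/2 = 2 + R)
H(P, B) = -2 + P (H(P, B) = P + (2 - 4) = P - 2 = -2 + P)
K(b, f) = 2 + b (K(b, f) = b - (-2 + 0) = b - 1*(-2) = b + 2 = 2 + b)
(-216648 + ((707934 + 101146) + 518278)) - K(1022, 509) = (-216648 + ((707934 + 101146) + 518278)) - (2 + 1022) = (-216648 + (809080 + 518278)) - 1*1024 = (-216648 + 1327358) - 1024 = 1110710 - 1024 = 1109686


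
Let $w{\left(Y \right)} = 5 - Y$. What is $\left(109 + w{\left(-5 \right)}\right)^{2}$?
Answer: $14161$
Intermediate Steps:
$\left(109 + w{\left(-5 \right)}\right)^{2} = \left(109 + \left(5 - -5\right)\right)^{2} = \left(109 + \left(5 + 5\right)\right)^{2} = \left(109 + 10\right)^{2} = 119^{2} = 14161$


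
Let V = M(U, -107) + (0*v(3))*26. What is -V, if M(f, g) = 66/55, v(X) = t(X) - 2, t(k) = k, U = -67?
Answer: -6/5 ≈ -1.2000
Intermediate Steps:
v(X) = -2 + X (v(X) = X - 2 = -2 + X)
M(f, g) = 6/5 (M(f, g) = 66*(1/55) = 6/5)
V = 6/5 (V = 6/5 + (0*(-2 + 3))*26 = 6/5 + (0*1)*26 = 6/5 + 0*26 = 6/5 + 0 = 6/5 ≈ 1.2000)
-V = -1*6/5 = -6/5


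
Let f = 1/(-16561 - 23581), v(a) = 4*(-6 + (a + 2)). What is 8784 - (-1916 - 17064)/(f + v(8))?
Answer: 6403603624/642271 ≈ 9970.3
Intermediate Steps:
v(a) = -16 + 4*a (v(a) = 4*(-6 + (2 + a)) = 4*(-4 + a) = -16 + 4*a)
f = -1/40142 (f = 1/(-40142) = -1/40142 ≈ -2.4912e-5)
8784 - (-1916 - 17064)/(f + v(8)) = 8784 - (-1916 - 17064)/(-1/40142 + (-16 + 4*8)) = 8784 - (-18980)/(-1/40142 + (-16 + 32)) = 8784 - (-18980)/(-1/40142 + 16) = 8784 - (-18980)/642271/40142 = 8784 - (-18980)*40142/642271 = 8784 - 1*(-761895160/642271) = 8784 + 761895160/642271 = 6403603624/642271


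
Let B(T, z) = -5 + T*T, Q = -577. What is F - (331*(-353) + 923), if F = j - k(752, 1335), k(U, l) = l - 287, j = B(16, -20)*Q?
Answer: -29955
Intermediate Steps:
B(T, z) = -5 + T²
j = -144827 (j = (-5 + 16²)*(-577) = (-5 + 256)*(-577) = 251*(-577) = -144827)
k(U, l) = -287 + l
F = -145875 (F = -144827 - (-287 + 1335) = -144827 - 1*1048 = -144827 - 1048 = -145875)
F - (331*(-353) + 923) = -145875 - (331*(-353) + 923) = -145875 - (-116843 + 923) = -145875 - 1*(-115920) = -145875 + 115920 = -29955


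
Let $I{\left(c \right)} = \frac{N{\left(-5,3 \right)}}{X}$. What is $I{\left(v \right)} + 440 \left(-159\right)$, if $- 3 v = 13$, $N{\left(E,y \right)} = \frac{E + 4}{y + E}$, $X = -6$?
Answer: $- \frac{839521}{12} \approx -69960.0$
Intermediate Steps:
$N{\left(E,y \right)} = \frac{4 + E}{E + y}$
$v = - \frac{13}{3}$ ($v = \left(- \frac{1}{3}\right) 13 = - \frac{13}{3} \approx -4.3333$)
$I{\left(c \right)} = - \frac{1}{12}$ ($I{\left(c \right)} = \frac{\frac{1}{-5 + 3} \left(4 - 5\right)}{-6} = \frac{1}{-2} \left(-1\right) \left(- \frac{1}{6}\right) = \left(- \frac{1}{2}\right) \left(-1\right) \left(- \frac{1}{6}\right) = \frac{1}{2} \left(- \frac{1}{6}\right) = - \frac{1}{12}$)
$I{\left(v \right)} + 440 \left(-159\right) = - \frac{1}{12} + 440 \left(-159\right) = - \frac{1}{12} - 69960 = - \frac{839521}{12}$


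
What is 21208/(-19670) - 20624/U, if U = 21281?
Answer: -428500764/209298635 ≈ -2.0473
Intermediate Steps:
21208/(-19670) - 20624/U = 21208/(-19670) - 20624/21281 = 21208*(-1/19670) - 20624*1/21281 = -10604/9835 - 20624/21281 = -428500764/209298635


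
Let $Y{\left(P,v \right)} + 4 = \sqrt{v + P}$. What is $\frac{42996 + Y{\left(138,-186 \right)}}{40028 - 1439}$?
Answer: $\frac{42992}{38589} + \frac{4 i \sqrt{3}}{38589} \approx 1.1141 + 0.00017954 i$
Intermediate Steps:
$Y{\left(P,v \right)} = -4 + \sqrt{P + v}$ ($Y{\left(P,v \right)} = -4 + \sqrt{v + P} = -4 + \sqrt{P + v}$)
$\frac{42996 + Y{\left(138,-186 \right)}}{40028 - 1439} = \frac{42996 - \left(4 - \sqrt{138 - 186}\right)}{40028 - 1439} = \frac{42996 - \left(4 - \sqrt{-48}\right)}{38589} = \left(42996 - \left(4 - 4 i \sqrt{3}\right)\right) \frac{1}{38589} = \left(42992 + 4 i \sqrt{3}\right) \frac{1}{38589} = \frac{42992}{38589} + \frac{4 i \sqrt{3}}{38589}$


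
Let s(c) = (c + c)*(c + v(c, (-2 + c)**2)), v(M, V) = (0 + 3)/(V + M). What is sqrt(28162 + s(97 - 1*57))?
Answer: 3*sqrt(479635478)/371 ≈ 177.09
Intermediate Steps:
v(M, V) = 3/(M + V)
s(c) = 2*c*(c + 3/(c + (-2 + c)**2)) (s(c) = (c + c)*(c + 3/(c + (-2 + c)**2)) = (2*c)*(c + 3/(c + (-2 + c)**2)) = 2*c*(c + 3/(c + (-2 + c)**2)))
sqrt(28162 + s(97 - 1*57)) = sqrt(28162 + 2*(97 - 1*57)*(3 + (97 - 1*57)*((97 - 1*57) + (-2 + (97 - 1*57))**2))/((97 - 1*57) + (-2 + (97 - 1*57))**2)) = sqrt(28162 + 2*(97 - 57)*(3 + (97 - 57)*((97 - 57) + (-2 + (97 - 57))**2))/((97 - 57) + (-2 + (97 - 57))**2)) = sqrt(28162 + 2*40*(3 + 40*(40 + (-2 + 40)**2))/(40 + (-2 + 40)**2)) = sqrt(28162 + 2*40*(3 + 40*(40 + 38**2))/(40 + 38**2)) = sqrt(28162 + 2*40*(3 + 40*(40 + 1444))/(40 + 1444)) = sqrt(28162 + 2*40*(3 + 40*1484)/1484) = sqrt(28162 + 2*40*(1/1484)*(3 + 59360)) = sqrt(28162 + 2*40*(1/1484)*59363) = sqrt(28162 + 1187260/371) = sqrt(11635362/371) = 3*sqrt(479635478)/371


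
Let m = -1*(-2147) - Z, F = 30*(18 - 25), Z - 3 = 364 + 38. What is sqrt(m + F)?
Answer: 2*sqrt(383) ≈ 39.141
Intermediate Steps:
Z = 405 (Z = 3 + (364 + 38) = 3 + 402 = 405)
F = -210 (F = 30*(-7) = -210)
m = 1742 (m = -1*(-2147) - 1*405 = 2147 - 405 = 1742)
sqrt(m + F) = sqrt(1742 - 210) = sqrt(1532) = 2*sqrt(383)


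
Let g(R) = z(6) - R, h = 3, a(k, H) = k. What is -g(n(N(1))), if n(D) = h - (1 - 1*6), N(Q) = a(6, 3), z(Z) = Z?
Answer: 2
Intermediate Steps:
N(Q) = 6
n(D) = 8 (n(D) = 3 - (1 - 1*6) = 3 - (1 - 6) = 3 - 1*(-5) = 3 + 5 = 8)
g(R) = 6 - R
-g(n(N(1))) = -(6 - 1*8) = -(6 - 8) = -1*(-2) = 2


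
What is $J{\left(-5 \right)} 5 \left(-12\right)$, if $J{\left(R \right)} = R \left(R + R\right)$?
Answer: $-3000$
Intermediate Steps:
$J{\left(R \right)} = 2 R^{2}$ ($J{\left(R \right)} = R 2 R = 2 R^{2}$)
$J{\left(-5 \right)} 5 \left(-12\right) = 2 \left(-5\right)^{2} \cdot 5 \left(-12\right) = 2 \cdot 25 \cdot 5 \left(-12\right) = 50 \cdot 5 \left(-12\right) = 250 \left(-12\right) = -3000$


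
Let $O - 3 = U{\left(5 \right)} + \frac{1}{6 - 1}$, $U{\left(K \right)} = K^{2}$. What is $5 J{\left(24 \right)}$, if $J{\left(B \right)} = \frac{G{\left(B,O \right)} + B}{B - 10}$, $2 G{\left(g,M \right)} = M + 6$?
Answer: $\frac{411}{28} \approx 14.679$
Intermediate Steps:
$O = \frac{141}{5}$ ($O = 3 + \left(5^{2} + \frac{1}{6 - 1}\right) = 3 + \left(25 + \frac{1}{5}\right) = 3 + \frac{126}{5} = \frac{141}{5} \approx 28.2$)
$G{\left(g,M \right)} = 3 + \frac{M}{2}$ ($G{\left(g,M \right)} = \frac{M + 6}{2} = \frac{6 + M}{2} = 3 + \frac{M}{2}$)
$J{\left(B \right)} = \frac{\frac{171}{10} + B}{-10 + B}$ ($J{\left(B \right)} = \frac{\left(3 + \frac{1}{2} \cdot \frac{141}{5}\right) + B}{B - 10} = \frac{\left(3 + \frac{141}{10}\right) + B}{-10 + B} = \frac{\frac{171}{10} + B}{-10 + B}$)
$5 J{\left(24 \right)} = 5 \frac{\frac{171}{10} + 24}{-10 + 24} = 5 \cdot \frac{1}{14} \cdot \frac{411}{10} = 5 \cdot \frac{411}{140} = \frac{411}{28}$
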